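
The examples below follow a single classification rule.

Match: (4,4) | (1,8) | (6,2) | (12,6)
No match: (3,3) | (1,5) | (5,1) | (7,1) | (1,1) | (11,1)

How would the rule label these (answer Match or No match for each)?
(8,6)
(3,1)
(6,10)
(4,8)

Rule: second is even. This holds for each 'Match' example and fails for each 'No match' one.
Match: (8,6), since second 6. No match: (3,1), since second 1. Match: (6,10), since second 10. Match: (4,8), since second 8.

Match, No match, Match, Match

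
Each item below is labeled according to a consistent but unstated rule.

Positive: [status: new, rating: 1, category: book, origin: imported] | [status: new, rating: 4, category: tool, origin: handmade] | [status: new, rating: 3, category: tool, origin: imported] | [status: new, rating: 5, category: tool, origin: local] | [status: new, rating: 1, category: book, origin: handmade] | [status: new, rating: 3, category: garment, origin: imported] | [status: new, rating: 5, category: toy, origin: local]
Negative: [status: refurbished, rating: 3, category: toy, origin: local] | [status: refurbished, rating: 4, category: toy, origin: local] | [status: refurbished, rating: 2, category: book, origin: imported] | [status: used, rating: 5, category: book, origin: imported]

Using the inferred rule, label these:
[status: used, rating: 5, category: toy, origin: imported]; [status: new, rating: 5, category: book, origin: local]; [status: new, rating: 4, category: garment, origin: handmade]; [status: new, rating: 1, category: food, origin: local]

The distinguishing property — status is new — holds for all the 'Positive' cases and none of the 'Negative' cases.
[status: used, rating: 5, category: toy, origin: imported]: status is used, does not satisfy this → Negative.
[status: new, rating: 5, category: book, origin: local]: status is new, qualifies → Positive.
[status: new, rating: 4, category: garment, origin: handmade]: status is new, qualifies → Positive.
[status: new, rating: 1, category: food, origin: local]: status is new, qualifies → Positive.

Negative, Positive, Positive, Positive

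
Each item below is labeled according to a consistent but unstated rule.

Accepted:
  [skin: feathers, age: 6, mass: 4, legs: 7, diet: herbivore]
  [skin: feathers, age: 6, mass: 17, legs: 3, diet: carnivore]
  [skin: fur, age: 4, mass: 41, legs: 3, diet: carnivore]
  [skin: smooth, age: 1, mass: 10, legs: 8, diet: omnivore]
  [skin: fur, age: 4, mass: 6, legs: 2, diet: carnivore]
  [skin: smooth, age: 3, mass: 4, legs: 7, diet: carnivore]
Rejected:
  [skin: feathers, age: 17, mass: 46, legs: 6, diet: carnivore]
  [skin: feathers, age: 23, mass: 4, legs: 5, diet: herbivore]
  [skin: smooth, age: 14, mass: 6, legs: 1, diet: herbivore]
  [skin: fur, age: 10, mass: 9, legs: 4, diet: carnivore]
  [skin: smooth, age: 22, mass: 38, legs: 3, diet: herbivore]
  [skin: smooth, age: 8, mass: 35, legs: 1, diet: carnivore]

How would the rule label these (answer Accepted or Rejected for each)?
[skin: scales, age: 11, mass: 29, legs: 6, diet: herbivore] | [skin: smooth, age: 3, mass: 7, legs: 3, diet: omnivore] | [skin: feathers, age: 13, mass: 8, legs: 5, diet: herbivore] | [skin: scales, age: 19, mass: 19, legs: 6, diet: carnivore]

Rejected, Accepted, Rejected, Rejected

Rule: age ≤ 6. This holds for each 'Accepted' example and fails for each 'Rejected' one.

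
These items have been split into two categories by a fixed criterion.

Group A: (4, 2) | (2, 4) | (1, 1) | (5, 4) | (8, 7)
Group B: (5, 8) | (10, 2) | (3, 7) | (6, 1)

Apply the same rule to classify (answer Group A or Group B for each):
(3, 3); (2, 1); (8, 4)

Group A, Group A, Group B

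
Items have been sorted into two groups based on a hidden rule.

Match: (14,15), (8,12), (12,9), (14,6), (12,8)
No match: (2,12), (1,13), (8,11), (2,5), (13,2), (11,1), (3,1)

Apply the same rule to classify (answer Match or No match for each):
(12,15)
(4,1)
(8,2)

Match, No match, No match

A rule that fits every label: sum ≥ 20 — true of each 'Match' example, false of each 'No match' one.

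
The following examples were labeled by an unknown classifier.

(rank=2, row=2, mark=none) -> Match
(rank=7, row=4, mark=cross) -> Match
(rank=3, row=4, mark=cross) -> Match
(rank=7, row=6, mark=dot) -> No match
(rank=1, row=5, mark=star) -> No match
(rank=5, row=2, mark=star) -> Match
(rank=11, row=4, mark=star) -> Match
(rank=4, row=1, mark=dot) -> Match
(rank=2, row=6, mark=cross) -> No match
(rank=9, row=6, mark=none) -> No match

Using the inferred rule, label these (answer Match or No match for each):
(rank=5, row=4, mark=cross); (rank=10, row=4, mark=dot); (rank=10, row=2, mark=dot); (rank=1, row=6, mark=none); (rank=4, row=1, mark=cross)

The common property of the 'Match' items is: row ≤ 4. No 'No match' item has it.
(rank=5, row=4, mark=cross) → row = 4 → Match. (rank=10, row=4, mark=dot) → row = 4 → Match. (rank=10, row=2, mark=dot) → row = 2 → Match. (rank=1, row=6, mark=none) → row = 6 → No match. (rank=4, row=1, mark=cross) → row = 1 → Match.

Match, Match, Match, No match, Match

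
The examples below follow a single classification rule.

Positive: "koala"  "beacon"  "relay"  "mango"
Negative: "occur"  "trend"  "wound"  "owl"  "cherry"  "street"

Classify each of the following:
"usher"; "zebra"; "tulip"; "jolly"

Negative, Positive, Negative, Negative

Comparing the two groups points to one rule — contains 'a'.
"usher": no 'a', does not fit → Negative.
"zebra": has 'a', meets the rule → Positive.
"tulip": no 'a', does not fit → Negative.
"jolly": no 'a', does not fit → Negative.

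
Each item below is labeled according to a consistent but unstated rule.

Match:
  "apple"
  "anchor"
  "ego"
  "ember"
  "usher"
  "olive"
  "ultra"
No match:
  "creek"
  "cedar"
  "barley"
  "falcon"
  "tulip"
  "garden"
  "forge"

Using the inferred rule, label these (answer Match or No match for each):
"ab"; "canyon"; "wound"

A rule that fits every label: starts with a vowel — true of each 'Match' example, false of each 'No match' one.

Match, No match, No match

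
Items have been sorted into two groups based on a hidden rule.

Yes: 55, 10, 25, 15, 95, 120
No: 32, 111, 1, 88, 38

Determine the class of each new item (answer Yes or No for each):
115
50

Yes, Yes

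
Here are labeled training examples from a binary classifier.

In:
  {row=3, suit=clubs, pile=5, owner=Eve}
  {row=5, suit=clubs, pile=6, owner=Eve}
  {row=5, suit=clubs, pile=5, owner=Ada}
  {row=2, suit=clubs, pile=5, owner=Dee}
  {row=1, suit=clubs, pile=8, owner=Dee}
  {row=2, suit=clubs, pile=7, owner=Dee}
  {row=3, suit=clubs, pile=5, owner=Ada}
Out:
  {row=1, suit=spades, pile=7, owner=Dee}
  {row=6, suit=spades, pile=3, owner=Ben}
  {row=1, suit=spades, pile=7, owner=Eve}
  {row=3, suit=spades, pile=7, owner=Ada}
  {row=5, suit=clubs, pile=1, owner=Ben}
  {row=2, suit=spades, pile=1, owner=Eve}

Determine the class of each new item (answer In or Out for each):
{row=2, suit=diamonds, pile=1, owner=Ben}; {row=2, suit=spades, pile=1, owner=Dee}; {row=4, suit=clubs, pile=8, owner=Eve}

Out, Out, In

The classifier is using: suit is clubs AND pile ≥ 3.
Out: {row=2, suit=diamonds, pile=1, owner=Ben}, since suit is diamonds, pile = 1. Out: {row=2, suit=spades, pile=1, owner=Dee}, since suit is spades, pile = 1. In: {row=4, suit=clubs, pile=8, owner=Eve}, since suit is clubs, pile = 8.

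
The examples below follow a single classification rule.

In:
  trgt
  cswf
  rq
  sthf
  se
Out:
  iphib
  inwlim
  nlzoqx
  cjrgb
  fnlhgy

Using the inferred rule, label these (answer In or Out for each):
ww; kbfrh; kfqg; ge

In, Out, In, In

The simplest hypothesis consistent with all the labels is: length ≤ 4.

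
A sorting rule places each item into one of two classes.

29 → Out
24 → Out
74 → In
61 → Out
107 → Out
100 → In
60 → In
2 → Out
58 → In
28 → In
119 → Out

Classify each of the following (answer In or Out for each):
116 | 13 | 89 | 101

The rule appears to be: even AND at least 28.
116: 116 is even, 116 ≥ 28, qualifies → In.
13: 13 is odd, 13 < 28, does not satisfy this → Out.
89: 89 is odd, 89 ≥ 28, does not satisfy this → Out.
101: 101 is odd, 101 ≥ 28, does not satisfy this → Out.

In, Out, Out, Out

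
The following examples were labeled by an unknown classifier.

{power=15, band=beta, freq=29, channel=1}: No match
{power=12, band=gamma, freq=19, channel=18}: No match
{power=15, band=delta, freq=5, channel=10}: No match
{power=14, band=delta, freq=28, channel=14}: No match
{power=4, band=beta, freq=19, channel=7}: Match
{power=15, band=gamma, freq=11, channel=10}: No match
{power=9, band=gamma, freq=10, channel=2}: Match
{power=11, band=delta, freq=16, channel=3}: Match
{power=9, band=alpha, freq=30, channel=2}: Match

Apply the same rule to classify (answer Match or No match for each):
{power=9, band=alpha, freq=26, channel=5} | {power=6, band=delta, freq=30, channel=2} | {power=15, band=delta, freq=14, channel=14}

Match, Match, No match

The distinguishing property — power ≤ 11 — holds for all the 'Match' cases and none of the 'No match' cases.
{power=9, band=alpha, freq=26, channel=5} → power = 9 → Match.
{power=6, band=delta, freq=30, channel=2} → power = 6 → Match.
{power=15, band=delta, freq=14, channel=14} → power = 15 → No match.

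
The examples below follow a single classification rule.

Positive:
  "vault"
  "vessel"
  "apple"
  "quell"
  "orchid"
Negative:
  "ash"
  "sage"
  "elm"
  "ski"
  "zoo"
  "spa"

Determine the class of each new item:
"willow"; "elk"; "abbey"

Positive, Negative, Positive

The simplest hypothesis consistent with all the labels is: length ≥ 5.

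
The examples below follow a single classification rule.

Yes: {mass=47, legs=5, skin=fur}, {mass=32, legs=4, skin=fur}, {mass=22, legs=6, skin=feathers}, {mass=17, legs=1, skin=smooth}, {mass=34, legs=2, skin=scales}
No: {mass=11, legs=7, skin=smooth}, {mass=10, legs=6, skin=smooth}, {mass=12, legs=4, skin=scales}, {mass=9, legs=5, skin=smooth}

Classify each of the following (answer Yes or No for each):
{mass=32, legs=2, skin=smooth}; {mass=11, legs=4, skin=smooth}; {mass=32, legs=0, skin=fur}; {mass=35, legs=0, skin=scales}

Yes, No, Yes, Yes

The classifier is using: mass ≥ 17.
{mass=32, legs=2, skin=smooth}: mass = 32, fits → Yes.
{mass=11, legs=4, skin=smooth}: mass = 11, lacks this property → No.
{mass=32, legs=0, skin=fur}: mass = 32, fits → Yes.
{mass=35, legs=0, skin=scales}: mass = 35, fits → Yes.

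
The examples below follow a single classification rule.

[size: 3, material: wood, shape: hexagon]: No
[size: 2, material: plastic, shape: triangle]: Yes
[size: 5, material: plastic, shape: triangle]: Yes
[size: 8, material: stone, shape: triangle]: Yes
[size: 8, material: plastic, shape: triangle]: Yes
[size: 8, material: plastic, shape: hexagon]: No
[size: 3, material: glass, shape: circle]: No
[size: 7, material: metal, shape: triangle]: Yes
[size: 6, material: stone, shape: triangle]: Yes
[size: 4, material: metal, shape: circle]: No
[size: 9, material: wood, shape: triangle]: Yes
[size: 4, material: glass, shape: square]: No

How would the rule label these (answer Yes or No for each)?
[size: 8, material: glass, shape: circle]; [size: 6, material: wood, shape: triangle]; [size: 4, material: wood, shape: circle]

No, Yes, No

Every 'Yes' example satisfies: shape is triangle. None of the 'No' examples do.
No: [size: 8, material: glass, shape: circle], since shape is circle. Yes: [size: 6, material: wood, shape: triangle], since shape is triangle. No: [size: 4, material: wood, shape: circle], since shape is circle.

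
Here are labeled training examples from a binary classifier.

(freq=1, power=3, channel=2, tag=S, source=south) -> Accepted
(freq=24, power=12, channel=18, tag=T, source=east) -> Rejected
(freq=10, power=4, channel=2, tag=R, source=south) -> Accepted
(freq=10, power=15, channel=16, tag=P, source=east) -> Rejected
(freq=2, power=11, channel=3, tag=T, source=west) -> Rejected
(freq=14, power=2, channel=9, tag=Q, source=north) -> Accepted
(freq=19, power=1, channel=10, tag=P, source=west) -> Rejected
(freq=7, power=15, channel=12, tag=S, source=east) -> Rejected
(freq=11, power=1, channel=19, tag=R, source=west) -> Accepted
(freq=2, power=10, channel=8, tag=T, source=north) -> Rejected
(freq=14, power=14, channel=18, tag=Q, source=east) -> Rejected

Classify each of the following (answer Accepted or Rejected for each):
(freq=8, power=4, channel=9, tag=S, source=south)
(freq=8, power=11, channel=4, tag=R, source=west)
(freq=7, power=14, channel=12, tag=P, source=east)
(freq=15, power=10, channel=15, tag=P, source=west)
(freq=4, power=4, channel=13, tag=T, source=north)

Every 'Accepted' example satisfies: freq ≤ 14 AND power ≤ 4. None of the 'Rejected' examples do.
Accepted: (freq=8, power=4, channel=9, tag=S, source=south), since freq = 8, power = 4. Rejected: (freq=8, power=11, channel=4, tag=R, source=west), since freq = 8, power = 11. Rejected: (freq=7, power=14, channel=12, tag=P, source=east), since freq = 7, power = 14. Rejected: (freq=15, power=10, channel=15, tag=P, source=west), since freq = 15, power = 10. Accepted: (freq=4, power=4, channel=13, tag=T, source=north), since freq = 4, power = 4.

Accepted, Rejected, Rejected, Rejected, Accepted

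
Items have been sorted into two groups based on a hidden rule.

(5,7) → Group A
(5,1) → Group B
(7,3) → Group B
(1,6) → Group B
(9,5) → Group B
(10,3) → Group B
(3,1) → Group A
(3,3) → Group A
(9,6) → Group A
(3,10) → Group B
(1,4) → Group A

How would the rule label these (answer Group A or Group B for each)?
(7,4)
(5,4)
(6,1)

Group A, Group A, Group B

All 'Group A' examples share one property — |first − second| ≤ 3 — and every 'Group B' example lacks it.
Group A: (7,4), since |7−4| = 3. Group A: (5,4), since |5−4| = 1. Group B: (6,1), since |6−1| = 5.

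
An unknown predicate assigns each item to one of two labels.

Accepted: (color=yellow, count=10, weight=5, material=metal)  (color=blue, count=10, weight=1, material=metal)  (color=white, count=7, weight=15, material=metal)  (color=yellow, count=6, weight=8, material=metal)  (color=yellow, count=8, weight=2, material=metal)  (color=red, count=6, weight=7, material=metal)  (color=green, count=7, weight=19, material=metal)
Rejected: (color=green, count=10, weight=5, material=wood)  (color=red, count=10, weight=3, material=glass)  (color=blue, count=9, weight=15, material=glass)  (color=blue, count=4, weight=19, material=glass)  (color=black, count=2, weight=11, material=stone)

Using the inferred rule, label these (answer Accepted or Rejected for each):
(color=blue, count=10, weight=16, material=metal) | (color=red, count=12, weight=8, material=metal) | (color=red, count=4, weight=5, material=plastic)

Accepted, Accepted, Rejected

The classifier is using: material is metal.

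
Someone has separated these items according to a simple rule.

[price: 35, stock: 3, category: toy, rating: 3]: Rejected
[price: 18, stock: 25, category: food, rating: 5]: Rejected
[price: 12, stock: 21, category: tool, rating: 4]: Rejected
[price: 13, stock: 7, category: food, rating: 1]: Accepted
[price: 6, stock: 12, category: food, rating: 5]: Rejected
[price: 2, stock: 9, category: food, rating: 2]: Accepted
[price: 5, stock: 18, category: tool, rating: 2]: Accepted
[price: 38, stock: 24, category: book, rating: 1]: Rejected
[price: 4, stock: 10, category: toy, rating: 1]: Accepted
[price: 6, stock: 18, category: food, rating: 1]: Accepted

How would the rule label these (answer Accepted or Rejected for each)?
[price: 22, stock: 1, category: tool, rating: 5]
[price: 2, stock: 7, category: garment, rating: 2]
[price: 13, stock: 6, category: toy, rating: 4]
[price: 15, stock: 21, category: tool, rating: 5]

Rejected, Accepted, Rejected, Rejected

Every 'Accepted' example satisfies: price ≤ 13 AND rating ≤ 2. None of the 'Rejected' examples do.
[price: 22, stock: 1, category: tool, rating: 5]: price = 22, rating = 5 — does not fit, so Rejected.
[price: 2, stock: 7, category: garment, rating: 2]: price = 2, rating = 2 — meets the rule, so Accepted.
[price: 13, stock: 6, category: toy, rating: 4]: price = 13, rating = 4 — does not fit, so Rejected.
[price: 15, stock: 21, category: tool, rating: 5]: price = 15, rating = 5 — does not fit, so Rejected.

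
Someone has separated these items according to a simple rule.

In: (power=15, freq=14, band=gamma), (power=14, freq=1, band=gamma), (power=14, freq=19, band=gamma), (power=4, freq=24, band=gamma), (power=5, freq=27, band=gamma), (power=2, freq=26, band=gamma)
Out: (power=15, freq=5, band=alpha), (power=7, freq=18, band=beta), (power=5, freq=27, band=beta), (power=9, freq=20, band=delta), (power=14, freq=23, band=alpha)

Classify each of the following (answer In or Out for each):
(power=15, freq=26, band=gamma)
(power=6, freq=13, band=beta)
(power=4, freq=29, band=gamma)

In, Out, In

The pattern is that an item is 'In' exactly when: band is gamma.
(power=15, freq=26, band=gamma): band is gamma, has this property → In. (power=6, freq=13, band=beta): band is beta, does not satisfy this → Out. (power=4, freq=29, band=gamma): band is gamma, has this property → In.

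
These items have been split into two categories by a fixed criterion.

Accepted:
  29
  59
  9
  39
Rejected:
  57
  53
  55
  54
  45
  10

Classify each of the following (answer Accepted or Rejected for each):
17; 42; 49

Rejected, Rejected, Accepted

The classifier is using: ends in digit 9.
17: last digit 7 — does not fit, so Rejected. 42: last digit 2 — does not fit, so Rejected. 49: last digit 9 — has this property, so Accepted.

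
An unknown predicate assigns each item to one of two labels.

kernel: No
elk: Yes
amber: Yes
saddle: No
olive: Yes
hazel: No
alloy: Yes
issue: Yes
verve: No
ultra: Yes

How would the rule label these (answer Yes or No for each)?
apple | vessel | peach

Yes, No, No

A rule that fits every label: starts with a vowel — true of each 'Yes' example, false of each 'No' one.
apple: starts with 'a', matches → Yes.
vessel: starts with 'v', doesn't qualify → No.
peach: starts with 'p', doesn't qualify → No.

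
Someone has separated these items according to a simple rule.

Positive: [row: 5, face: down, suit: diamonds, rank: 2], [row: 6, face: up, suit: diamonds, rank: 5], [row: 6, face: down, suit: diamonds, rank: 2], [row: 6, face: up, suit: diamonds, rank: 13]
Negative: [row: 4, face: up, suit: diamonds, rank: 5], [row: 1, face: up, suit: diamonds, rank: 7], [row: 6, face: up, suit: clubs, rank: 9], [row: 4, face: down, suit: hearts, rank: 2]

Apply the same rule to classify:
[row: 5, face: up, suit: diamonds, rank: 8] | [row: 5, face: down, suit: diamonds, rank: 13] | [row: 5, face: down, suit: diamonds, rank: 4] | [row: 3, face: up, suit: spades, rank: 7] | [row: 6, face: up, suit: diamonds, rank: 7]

Positive, Positive, Positive, Negative, Positive

The common property of the 'Positive' items is: suit is diamonds AND row ≥ 5. No 'Negative' item has it.
[row: 5, face: up, suit: diamonds, rank: 8]: Positive (suit is diamonds, row = 5).
[row: 5, face: down, suit: diamonds, rank: 13]: Positive (suit is diamonds, row = 5).
[row: 5, face: down, suit: diamonds, rank: 4]: Positive (suit is diamonds, row = 5).
[row: 3, face: up, suit: spades, rank: 7]: Negative (suit is spades, row = 3).
[row: 6, face: up, suit: diamonds, rank: 7]: Positive (suit is diamonds, row = 6).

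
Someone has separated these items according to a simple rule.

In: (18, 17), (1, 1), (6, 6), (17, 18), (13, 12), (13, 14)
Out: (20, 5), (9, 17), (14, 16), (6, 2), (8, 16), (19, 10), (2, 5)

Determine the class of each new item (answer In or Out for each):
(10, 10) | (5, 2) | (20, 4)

In, Out, Out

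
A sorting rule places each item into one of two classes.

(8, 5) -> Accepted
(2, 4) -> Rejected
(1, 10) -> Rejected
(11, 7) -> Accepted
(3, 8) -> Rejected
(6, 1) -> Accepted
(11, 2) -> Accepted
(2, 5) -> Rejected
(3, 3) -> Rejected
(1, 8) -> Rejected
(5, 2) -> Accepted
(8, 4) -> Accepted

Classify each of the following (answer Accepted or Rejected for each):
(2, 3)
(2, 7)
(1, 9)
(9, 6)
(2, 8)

Rejected, Rejected, Rejected, Accepted, Rejected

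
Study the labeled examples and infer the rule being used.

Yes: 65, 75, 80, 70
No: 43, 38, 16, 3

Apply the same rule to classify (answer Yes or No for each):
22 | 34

No, No

Rule: multiple of 5. This holds for each 'Yes' example and fails for each 'No' one.
22: No (22 = 5·4 + 2). 34: No (34 = 5·6 + 4).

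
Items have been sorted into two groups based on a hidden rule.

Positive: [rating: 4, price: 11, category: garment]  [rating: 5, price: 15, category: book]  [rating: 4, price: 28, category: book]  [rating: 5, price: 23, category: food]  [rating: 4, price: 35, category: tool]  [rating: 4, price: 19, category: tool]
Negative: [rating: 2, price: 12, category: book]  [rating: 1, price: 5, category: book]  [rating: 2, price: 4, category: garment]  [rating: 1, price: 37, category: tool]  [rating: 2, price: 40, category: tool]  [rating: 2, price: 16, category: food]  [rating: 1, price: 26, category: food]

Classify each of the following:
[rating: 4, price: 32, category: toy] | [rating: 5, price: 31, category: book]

Positive, Positive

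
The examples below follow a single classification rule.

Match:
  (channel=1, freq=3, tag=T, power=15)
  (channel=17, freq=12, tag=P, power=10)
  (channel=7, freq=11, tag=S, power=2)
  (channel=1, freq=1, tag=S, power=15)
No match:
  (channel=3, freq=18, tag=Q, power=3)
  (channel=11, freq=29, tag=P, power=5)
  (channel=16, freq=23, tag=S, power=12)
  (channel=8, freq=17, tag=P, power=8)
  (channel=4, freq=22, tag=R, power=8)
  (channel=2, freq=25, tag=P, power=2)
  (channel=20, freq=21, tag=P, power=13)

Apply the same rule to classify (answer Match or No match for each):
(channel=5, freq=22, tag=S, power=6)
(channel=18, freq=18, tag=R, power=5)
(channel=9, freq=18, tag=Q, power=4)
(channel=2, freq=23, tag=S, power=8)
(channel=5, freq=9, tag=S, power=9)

Rule: freq ≤ 12. This holds for each 'Match' example and fails for each 'No match' one.
(channel=5, freq=22, tag=S, power=6): freq = 22 — fails this test, so No match. (channel=18, freq=18, tag=R, power=5): freq = 18 — fails this test, so No match. (channel=9, freq=18, tag=Q, power=4): freq = 18 — fails this test, so No match. (channel=2, freq=23, tag=S, power=8): freq = 23 — fails this test, so No match. (channel=5, freq=9, tag=S, power=9): freq = 9 — fits, so Match.

No match, No match, No match, No match, Match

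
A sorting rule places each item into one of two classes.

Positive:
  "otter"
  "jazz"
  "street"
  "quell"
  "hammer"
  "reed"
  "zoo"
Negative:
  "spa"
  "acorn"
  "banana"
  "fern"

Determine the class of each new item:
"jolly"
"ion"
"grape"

All 'Positive' examples share one property — has a double letter — and every 'Negative' example lacks it.
"jolly": Positive ('ll' doubled). "ion": Negative (no doubled letter). "grape": Negative (no doubled letter).

Positive, Negative, Negative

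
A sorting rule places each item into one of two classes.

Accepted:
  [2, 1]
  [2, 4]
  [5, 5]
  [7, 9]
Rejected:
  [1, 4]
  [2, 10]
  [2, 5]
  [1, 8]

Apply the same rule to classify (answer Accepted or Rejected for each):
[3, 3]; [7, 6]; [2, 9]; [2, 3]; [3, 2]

'Accepted' ⟺ |first − second| ≤ 2.
[3, 3]: |3−3| = 0 — qualifies, so Accepted. [7, 6]: |7−6| = 1 — qualifies, so Accepted. [2, 9]: |2−9| = 7 — doesn't qualify, so Rejected. [2, 3]: |2−3| = 1 — qualifies, so Accepted. [3, 2]: |3−2| = 1 — qualifies, so Accepted.

Accepted, Accepted, Rejected, Accepted, Accepted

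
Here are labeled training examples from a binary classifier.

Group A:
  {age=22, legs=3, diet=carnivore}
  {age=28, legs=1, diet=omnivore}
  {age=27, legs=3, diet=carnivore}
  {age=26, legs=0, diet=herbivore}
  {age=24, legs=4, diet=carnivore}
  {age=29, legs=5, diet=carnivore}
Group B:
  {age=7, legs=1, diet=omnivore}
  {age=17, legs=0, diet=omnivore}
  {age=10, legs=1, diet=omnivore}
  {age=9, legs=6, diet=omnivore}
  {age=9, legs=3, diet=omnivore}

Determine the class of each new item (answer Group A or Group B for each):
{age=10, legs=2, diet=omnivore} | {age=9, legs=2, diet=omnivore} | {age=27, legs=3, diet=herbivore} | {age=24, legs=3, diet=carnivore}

The simplest hypothesis consistent with all the labels is: age ≥ 22.

Group B, Group B, Group A, Group A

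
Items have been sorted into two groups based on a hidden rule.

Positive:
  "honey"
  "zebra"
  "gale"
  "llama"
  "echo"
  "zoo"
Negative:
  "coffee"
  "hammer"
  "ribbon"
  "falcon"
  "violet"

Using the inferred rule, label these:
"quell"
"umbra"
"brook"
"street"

Positive, Positive, Positive, Negative

The distinguishing property — length ≤ 5 — holds for all the 'Positive' cases and none of the 'Negative' cases.
"quell": length 5, passes → Positive. "umbra": length 5, passes → Positive. "brook": length 5, passes → Positive. "street": length 6, fails this test → Negative.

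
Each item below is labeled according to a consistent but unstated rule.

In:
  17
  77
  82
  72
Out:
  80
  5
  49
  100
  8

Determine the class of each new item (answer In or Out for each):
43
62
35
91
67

Out, In, Out, Out, In

Every 'In' example satisfies: ≡ 2 (mod 5). None of the 'Out' examples do.
43 — 43 mod 5 = 3, hence Out.
62 — 62 mod 5 = 2, hence In.
35 — 35 mod 5 = 0, hence Out.
91 — 91 mod 5 = 1, hence Out.
67 — 67 mod 5 = 2, hence In.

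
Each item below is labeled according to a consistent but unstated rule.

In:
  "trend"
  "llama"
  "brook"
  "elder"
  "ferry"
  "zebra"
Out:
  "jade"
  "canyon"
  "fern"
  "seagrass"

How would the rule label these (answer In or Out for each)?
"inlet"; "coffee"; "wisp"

The common property of the 'In' items is: odd length. No 'Out' item has it.
"inlet": In (length 5).
"coffee": Out (length 6).
"wisp": Out (length 4).

In, Out, Out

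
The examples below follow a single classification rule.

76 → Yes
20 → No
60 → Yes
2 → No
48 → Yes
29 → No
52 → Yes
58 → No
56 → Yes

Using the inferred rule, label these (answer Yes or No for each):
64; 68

Yes, Yes

The simplest hypothesis consistent with all the labels is: multiple of 4 AND at least 29.
Yes: 64, since 64 = 4·16, 64 ≥ 29.
Yes: 68, since 68 = 4·17, 68 ≥ 29.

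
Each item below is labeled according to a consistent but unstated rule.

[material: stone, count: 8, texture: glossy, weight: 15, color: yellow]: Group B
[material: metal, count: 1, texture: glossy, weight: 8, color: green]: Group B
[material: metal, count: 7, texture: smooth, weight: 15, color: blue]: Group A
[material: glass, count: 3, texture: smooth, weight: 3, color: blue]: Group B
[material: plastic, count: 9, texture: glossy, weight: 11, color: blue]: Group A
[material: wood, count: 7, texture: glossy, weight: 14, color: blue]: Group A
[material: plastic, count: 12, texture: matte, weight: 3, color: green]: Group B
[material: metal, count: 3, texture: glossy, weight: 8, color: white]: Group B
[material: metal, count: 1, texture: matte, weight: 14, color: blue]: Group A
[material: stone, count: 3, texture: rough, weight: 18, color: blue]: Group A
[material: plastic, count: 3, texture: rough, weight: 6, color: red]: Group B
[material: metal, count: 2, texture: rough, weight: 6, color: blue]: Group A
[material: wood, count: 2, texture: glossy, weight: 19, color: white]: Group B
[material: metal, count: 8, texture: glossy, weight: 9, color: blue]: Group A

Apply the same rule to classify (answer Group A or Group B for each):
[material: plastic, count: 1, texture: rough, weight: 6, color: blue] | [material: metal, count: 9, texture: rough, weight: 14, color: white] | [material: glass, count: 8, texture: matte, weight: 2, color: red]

Group A, Group B, Group B

The pattern is that an item is 'Group A' exactly when: color is blue AND weight ≥ 6.
[material: plastic, count: 1, texture: rough, weight: 6, color: blue]: color is blue, weight = 6 — matches, so Group A. [material: metal, count: 9, texture: rough, weight: 14, color: white]: color is white, weight = 14 — fails the rule, so Group B. [material: glass, count: 8, texture: matte, weight: 2, color: red]: color is red, weight = 2 — fails the rule, so Group B.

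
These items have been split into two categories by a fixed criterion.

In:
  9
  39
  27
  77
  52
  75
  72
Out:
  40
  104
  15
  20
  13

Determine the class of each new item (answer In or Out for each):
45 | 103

In, Out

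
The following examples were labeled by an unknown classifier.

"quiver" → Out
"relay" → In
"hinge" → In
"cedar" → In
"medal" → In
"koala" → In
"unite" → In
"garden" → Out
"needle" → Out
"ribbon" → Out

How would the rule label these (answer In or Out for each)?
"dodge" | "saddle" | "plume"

Every 'In' example satisfies: odd length. None of the 'Out' examples do.
"dodge" — length 5, hence In. "saddle" — length 6, hence Out. "plume" — length 5, hence In.

In, Out, In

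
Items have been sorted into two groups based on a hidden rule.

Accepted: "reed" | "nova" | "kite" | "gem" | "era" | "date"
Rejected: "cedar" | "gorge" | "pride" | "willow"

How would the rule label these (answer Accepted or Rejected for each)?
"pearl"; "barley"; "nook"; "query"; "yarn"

The common property of the 'Accepted' items is: length ≤ 4. No 'Rejected' item has it.

Rejected, Rejected, Accepted, Rejected, Accepted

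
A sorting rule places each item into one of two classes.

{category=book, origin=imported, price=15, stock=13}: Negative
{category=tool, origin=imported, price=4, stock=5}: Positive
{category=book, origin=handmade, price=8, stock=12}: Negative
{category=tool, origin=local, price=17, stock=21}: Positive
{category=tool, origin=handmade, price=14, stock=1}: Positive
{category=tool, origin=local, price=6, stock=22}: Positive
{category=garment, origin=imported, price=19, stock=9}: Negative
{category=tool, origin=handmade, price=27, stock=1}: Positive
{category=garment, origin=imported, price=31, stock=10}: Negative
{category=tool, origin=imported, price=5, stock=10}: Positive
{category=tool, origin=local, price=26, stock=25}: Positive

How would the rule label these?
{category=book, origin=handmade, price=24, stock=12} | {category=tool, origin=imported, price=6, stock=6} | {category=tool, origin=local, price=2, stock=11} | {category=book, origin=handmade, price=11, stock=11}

The distinguishing property — category is tool — holds for all the 'Positive' cases and none of the 'Negative' cases.
Negative: {category=book, origin=handmade, price=24, stock=12}, since category is book.
Positive: {category=tool, origin=imported, price=6, stock=6}, since category is tool.
Positive: {category=tool, origin=local, price=2, stock=11}, since category is tool.
Negative: {category=book, origin=handmade, price=11, stock=11}, since category is book.

Negative, Positive, Positive, Negative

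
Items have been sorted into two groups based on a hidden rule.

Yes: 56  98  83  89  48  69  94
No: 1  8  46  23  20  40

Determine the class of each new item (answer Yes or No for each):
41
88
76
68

No, Yes, Yes, Yes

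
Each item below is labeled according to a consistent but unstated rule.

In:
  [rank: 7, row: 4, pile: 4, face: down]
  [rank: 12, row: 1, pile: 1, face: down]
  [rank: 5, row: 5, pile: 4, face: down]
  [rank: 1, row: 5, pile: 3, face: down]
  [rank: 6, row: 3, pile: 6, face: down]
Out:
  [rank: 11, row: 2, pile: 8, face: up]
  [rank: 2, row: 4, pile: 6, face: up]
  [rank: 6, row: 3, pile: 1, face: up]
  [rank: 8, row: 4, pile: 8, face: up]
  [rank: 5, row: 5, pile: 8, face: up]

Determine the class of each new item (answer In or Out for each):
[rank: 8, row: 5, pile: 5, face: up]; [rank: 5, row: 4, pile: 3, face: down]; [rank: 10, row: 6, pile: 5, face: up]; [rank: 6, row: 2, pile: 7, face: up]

Out, In, Out, Out

One predicate separates the groups cleanly: face is down.
[rank: 8, row: 5, pile: 5, face: up] → face is up → Out.
[rank: 5, row: 4, pile: 3, face: down] → face is down → In.
[rank: 10, row: 6, pile: 5, face: up] → face is up → Out.
[rank: 6, row: 2, pile: 7, face: up] → face is up → Out.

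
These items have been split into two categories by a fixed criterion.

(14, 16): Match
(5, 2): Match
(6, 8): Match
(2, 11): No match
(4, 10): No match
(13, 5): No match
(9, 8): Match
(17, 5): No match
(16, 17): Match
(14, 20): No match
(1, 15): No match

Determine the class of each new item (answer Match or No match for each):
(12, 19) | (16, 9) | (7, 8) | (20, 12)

The distinguishing property — |first − second| ≤ 3 — holds for all the 'Match' cases and none of the 'No match' cases.
(12, 19) → |12−19| = 7 → No match.
(16, 9) → |16−9| = 7 → No match.
(7, 8) → |7−8| = 1 → Match.
(20, 12) → |20−12| = 8 → No match.

No match, No match, Match, No match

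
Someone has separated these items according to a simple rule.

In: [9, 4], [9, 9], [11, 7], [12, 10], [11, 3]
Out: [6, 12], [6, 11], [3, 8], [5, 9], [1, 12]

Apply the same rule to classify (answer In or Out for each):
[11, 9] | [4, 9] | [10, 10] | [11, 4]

The distinguishing property — first ≥ 7 — holds for all the 'In' cases and none of the 'Out' cases.

In, Out, In, In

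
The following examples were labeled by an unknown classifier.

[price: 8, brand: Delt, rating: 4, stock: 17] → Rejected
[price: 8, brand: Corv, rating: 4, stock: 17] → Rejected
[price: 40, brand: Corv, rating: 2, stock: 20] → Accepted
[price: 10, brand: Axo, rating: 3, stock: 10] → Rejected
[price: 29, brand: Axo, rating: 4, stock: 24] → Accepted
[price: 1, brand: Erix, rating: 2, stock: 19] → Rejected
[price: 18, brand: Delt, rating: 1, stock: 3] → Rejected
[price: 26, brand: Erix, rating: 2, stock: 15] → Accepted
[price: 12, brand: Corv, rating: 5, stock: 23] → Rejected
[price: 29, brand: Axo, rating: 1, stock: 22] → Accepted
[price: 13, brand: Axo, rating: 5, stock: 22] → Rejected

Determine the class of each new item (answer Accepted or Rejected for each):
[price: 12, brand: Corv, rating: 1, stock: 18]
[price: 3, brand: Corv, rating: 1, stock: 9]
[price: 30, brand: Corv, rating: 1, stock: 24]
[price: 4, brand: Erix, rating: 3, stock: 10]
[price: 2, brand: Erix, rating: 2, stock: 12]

Rejected, Rejected, Accepted, Rejected, Rejected

All 'Accepted' examples share one property — price ≥ 26 — and every 'Rejected' example lacks it.
[price: 12, brand: Corv, rating: 1, stock: 18]: Rejected (price = 12). [price: 3, brand: Corv, rating: 1, stock: 9]: Rejected (price = 3). [price: 30, brand: Corv, rating: 1, stock: 24]: Accepted (price = 30). [price: 4, brand: Erix, rating: 3, stock: 10]: Rejected (price = 4). [price: 2, brand: Erix, rating: 2, stock: 12]: Rejected (price = 2).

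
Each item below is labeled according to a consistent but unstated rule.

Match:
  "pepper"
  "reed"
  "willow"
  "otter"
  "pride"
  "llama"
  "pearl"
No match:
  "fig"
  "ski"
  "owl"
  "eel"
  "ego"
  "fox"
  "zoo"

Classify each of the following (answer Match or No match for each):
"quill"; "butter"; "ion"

The simplest hypothesis consistent with all the labels is: length ≥ 4.
"quill": Match (length 5).
"butter": Match (length 6).
"ion": No match (length 3).

Match, Match, No match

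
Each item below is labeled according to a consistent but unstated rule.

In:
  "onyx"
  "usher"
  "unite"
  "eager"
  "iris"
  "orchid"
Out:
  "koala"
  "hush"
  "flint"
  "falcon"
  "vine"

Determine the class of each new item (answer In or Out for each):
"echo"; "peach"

'In' ⟺ starts with a vowel.

In, Out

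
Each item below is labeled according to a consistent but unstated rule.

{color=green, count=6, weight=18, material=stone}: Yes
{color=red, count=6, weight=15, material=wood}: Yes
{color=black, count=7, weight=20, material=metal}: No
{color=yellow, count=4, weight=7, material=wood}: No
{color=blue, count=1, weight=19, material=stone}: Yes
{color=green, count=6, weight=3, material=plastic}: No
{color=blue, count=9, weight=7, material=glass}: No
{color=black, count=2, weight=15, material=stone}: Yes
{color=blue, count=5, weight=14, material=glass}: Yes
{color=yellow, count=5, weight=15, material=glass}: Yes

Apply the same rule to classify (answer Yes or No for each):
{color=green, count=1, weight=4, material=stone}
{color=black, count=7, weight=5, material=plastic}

No, No

'Yes' ⟺ count ≤ 6 AND weight ≥ 14.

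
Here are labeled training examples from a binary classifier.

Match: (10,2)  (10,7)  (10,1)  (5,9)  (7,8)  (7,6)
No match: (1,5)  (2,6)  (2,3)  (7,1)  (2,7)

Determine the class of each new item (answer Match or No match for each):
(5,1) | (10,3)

No match, Match

The simplest hypothesis consistent with all the labels is: sum ≥ 11.
No match: (5,1), since 5+1 = 6.
Match: (10,3), since 10+3 = 13.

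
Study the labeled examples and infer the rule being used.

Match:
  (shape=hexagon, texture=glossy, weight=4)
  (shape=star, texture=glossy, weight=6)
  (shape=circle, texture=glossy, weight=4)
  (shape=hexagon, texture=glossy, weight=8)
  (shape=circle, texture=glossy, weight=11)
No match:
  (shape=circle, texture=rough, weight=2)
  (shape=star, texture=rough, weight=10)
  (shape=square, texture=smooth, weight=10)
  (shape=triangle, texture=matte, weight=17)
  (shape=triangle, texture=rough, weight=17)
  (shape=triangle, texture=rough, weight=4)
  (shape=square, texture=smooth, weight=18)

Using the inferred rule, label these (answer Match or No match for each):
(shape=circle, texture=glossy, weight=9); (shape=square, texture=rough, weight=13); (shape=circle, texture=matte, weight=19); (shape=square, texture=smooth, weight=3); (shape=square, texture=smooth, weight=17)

Match, No match, No match, No match, No match

All 'Match' examples share one property — texture is glossy — and every 'No match' example lacks it.
(shape=circle, texture=glossy, weight=9) — texture is glossy, hence Match.
(shape=square, texture=rough, weight=13) — texture is rough, hence No match.
(shape=circle, texture=matte, weight=19) — texture is matte, hence No match.
(shape=square, texture=smooth, weight=3) — texture is smooth, hence No match.
(shape=square, texture=smooth, weight=17) — texture is smooth, hence No match.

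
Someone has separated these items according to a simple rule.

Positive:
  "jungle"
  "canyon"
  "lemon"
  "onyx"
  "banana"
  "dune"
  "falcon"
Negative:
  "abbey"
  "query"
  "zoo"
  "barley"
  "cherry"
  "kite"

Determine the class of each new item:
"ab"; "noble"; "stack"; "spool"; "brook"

The distinguishing property — contains 'n' — holds for all the 'Positive' cases and none of the 'Negative' cases.
"ab" → no 'n' → Negative.
"noble" → has 'n' → Positive.
"stack" → no 'n' → Negative.
"spool" → no 'n' → Negative.
"brook" → no 'n' → Negative.

Negative, Positive, Negative, Negative, Negative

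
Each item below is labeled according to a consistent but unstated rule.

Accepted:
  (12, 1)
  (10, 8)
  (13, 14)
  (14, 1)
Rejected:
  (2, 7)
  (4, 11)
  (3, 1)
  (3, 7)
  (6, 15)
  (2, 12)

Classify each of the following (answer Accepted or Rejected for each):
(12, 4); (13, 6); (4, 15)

Accepted, Accepted, Rejected

The simplest hypothesis consistent with all the labels is: first ≥ 7.
(12, 4) — first 12, hence Accepted.
(13, 6) — first 13, hence Accepted.
(4, 15) — first 4, hence Rejected.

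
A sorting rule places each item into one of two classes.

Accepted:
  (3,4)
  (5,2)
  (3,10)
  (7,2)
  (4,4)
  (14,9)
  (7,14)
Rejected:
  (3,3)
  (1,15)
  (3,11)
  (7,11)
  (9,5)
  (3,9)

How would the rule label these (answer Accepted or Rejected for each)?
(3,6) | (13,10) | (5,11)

Accepted, Accepted, Rejected

The rule appears to be: product is even.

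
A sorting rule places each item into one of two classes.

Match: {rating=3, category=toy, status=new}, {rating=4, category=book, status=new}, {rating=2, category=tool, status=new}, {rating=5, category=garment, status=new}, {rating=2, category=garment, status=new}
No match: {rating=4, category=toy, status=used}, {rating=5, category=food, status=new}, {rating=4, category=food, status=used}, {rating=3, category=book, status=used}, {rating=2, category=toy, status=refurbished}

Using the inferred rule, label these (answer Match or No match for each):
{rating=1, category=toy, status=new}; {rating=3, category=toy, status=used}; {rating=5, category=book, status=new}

Every 'Match' example satisfies: category is not food AND status is new. None of the 'No match' examples do.
{rating=1, category=toy, status=new}: Match (category is toy, status is new).
{rating=3, category=toy, status=used}: No match (category is toy, status is used).
{rating=5, category=book, status=new}: Match (category is book, status is new).

Match, No match, Match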